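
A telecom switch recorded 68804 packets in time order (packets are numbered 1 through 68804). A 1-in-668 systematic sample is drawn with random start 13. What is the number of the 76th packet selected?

50113

k = 668
76th selection = r + (76−1)·k = 13 + 75×668 = 13 + 50100 = 50113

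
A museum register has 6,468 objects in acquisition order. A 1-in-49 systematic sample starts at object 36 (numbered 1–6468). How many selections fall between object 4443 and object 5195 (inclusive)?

16

k = 49
First selection ≥ 4443: 36 + ⌈(4443−36)/49⌉·49 = 36 + 90×49 = 4446
Last selection ≤ 5195: 36 + ⌊(5195−36)/49⌋·49 = 36 + 105×49 = 5181
Count = 105 − 90 + 1 = 16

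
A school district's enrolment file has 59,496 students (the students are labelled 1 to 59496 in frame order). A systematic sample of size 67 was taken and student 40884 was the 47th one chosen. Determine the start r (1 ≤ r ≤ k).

k = 59496/67 = 888
r = 40884 − (47−1)×888 = 40884 − 40848 = 36

36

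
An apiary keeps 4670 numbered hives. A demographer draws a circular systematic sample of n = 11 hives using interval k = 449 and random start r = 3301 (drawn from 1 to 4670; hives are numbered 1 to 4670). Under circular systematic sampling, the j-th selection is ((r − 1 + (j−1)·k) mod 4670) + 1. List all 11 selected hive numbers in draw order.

3301, 3750, 4199, 4648, 427, 876, 1325, 1774, 2223, 2672, 3121

Selection 1: 3301
Selection 2: 3301 + 449 = 3750
Selection 3: 3750 + 449 = 4199
Selection 4: 4199 + 449 = 4648
Selection 5: 4648 + 449 = 5097 → 5097 − 4670 = 427
Selection 6: 427 + 449 = 876
Selection 7: 876 + 449 = 1325
Selection 8: 1325 + 449 = 1774
Selection 9: 1774 + 449 = 2223
Selection 10: 2223 + 449 = 2672
Selection 11: 2672 + 449 = 3121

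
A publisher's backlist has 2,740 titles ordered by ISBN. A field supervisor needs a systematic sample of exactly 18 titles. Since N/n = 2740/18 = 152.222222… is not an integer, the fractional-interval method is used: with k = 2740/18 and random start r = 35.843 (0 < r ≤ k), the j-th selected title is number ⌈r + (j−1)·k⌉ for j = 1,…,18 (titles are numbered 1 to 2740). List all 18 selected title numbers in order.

j=1: r + 0k = 35.843 → ⌈·⌉ = 36
j=2: r + 1k = 188.065222… → ⌈·⌉ = 189
j=3: r + 2k = 340.287444… → ⌈·⌉ = 341
j=4: r + 3k = 492.509666… → ⌈·⌉ = 493
j=5: r + 4k = 644.731888… → ⌈·⌉ = 645
j=6: r + 5k = 796.954111… → ⌈·⌉ = 797
j=7: r + 6k = 949.176333… → ⌈·⌉ = 950
j=8: r + 7k = 1101.398555… → ⌈·⌉ = 1102
j=9: r + 8k = 1253.620777… → ⌈·⌉ = 1254
j=10: r + 9k = 1405.843 → ⌈·⌉ = 1406
j=11: r + 10k = 1558.065222… → ⌈·⌉ = 1559
j=12: r + 11k = 1710.287444… → ⌈·⌉ = 1711
j=13: r + 12k = 1862.509666… → ⌈·⌉ = 1863
j=14: r + 13k = 2014.731888… → ⌈·⌉ = 2015
j=15: r + 14k = 2166.954111… → ⌈·⌉ = 2167
j=16: r + 15k = 2319.176333… → ⌈·⌉ = 2320
j=17: r + 16k = 2471.398555… → ⌈·⌉ = 2472
j=18: r + 17k = 2623.620777… → ⌈·⌉ = 2624

36, 189, 341, 493, 645, 797, 950, 1102, 1254, 1406, 1559, 1711, 1863, 2015, 2167, 2320, 2472, 2624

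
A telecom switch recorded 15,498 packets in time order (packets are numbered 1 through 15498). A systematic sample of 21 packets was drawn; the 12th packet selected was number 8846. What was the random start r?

k = 15498/21 = 738
r = 8846 − (12−1)×738 = 8846 − 8118 = 728

728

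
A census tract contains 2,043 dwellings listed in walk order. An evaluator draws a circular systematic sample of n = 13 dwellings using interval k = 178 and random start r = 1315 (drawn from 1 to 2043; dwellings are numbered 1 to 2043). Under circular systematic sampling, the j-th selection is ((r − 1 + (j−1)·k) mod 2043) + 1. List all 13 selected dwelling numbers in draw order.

1315, 1493, 1671, 1849, 2027, 162, 340, 518, 696, 874, 1052, 1230, 1408

Selection 1: 1315
Selection 2: 1315 + 178 = 1493
Selection 3: 1493 + 178 = 1671
Selection 4: 1671 + 178 = 1849
Selection 5: 1849 + 178 = 2027
Selection 6: 2027 + 178 = 2205 → 2205 − 2043 = 162
Selection 7: 162 + 178 = 340
Selection 8: 340 + 178 = 518
Selection 9: 518 + 178 = 696
Selection 10: 696 + 178 = 874
Selection 11: 874 + 178 = 1052
Selection 12: 1052 + 178 = 1230
Selection 13: 1230 + 178 = 1408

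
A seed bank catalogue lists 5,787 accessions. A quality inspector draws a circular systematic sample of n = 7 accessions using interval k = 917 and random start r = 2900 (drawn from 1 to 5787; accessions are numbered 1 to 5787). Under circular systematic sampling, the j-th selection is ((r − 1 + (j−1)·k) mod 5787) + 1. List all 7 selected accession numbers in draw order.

Selection 1: 2900
Selection 2: 2900 + 917 = 3817
Selection 3: 3817 + 917 = 4734
Selection 4: 4734 + 917 = 5651
Selection 5: 5651 + 917 = 6568 → 6568 − 5787 = 781
Selection 6: 781 + 917 = 1698
Selection 7: 1698 + 917 = 2615

2900, 3817, 4734, 5651, 781, 1698, 2615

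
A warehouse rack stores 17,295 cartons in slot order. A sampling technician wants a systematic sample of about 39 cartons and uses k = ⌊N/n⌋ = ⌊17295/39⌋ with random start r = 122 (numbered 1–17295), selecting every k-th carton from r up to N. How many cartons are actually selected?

39

k = ⌊17295/39⌋ = 443
Achieved size = ⌊(17295 − 122)/443⌋ + 1 = ⌊17173/443⌋ + 1 = 38 + 1 = 39
(last selection: 122 + 38×443 = 16956 ≤ 17295; next would be 17399 > 17295)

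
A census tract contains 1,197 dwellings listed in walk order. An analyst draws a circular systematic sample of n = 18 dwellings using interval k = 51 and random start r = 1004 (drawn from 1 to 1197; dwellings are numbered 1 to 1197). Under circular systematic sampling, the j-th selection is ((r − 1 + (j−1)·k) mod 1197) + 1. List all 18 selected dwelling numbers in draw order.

Selection 1: 1004
Selection 2: 1004 + 51 = 1055
Selection 3: 1055 + 51 = 1106
Selection 4: 1106 + 51 = 1157
Selection 5: 1157 + 51 = 1208 → 1208 − 1197 = 11
Selection 6: 11 + 51 = 62
Selection 7: 62 + 51 = 113
Selection 8: 113 + 51 = 164
Selection 9: 164 + 51 = 215
Selection 10: 215 + 51 = 266
Selection 11: 266 + 51 = 317
Selection 12: 317 + 51 = 368
Selection 13: 368 + 51 = 419
Selection 14: 419 + 51 = 470
Selection 15: 470 + 51 = 521
Selection 16: 521 + 51 = 572
Selection 17: 572 + 51 = 623
Selection 18: 623 + 51 = 674

1004, 1055, 1106, 1157, 11, 62, 113, 164, 215, 266, 317, 368, 419, 470, 521, 572, 623, 674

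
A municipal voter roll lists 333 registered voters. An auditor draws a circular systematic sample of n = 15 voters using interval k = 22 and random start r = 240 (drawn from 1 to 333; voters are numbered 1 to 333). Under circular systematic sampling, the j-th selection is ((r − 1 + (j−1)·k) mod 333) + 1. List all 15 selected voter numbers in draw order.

Selection 1: 240
Selection 2: 240 + 22 = 262
Selection 3: 262 + 22 = 284
Selection 4: 284 + 22 = 306
Selection 5: 306 + 22 = 328
Selection 6: 328 + 22 = 350 → 350 − 333 = 17
Selection 7: 17 + 22 = 39
Selection 8: 39 + 22 = 61
Selection 9: 61 + 22 = 83
Selection 10: 83 + 22 = 105
Selection 11: 105 + 22 = 127
Selection 12: 127 + 22 = 149
Selection 13: 149 + 22 = 171
Selection 14: 171 + 22 = 193
Selection 15: 193 + 22 = 215

240, 262, 284, 306, 328, 17, 39, 61, 83, 105, 127, 149, 171, 193, 215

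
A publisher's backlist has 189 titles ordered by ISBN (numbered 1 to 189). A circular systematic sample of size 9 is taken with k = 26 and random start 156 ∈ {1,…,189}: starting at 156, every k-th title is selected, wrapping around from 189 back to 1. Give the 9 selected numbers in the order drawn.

156, 182, 19, 45, 71, 97, 123, 149, 175

Selection 1: 156
Selection 2: 156 + 26 = 182
Selection 3: 182 + 26 = 208 → 208 − 189 = 19
Selection 4: 19 + 26 = 45
Selection 5: 45 + 26 = 71
Selection 6: 71 + 26 = 97
Selection 7: 97 + 26 = 123
Selection 8: 123 + 26 = 149
Selection 9: 149 + 26 = 175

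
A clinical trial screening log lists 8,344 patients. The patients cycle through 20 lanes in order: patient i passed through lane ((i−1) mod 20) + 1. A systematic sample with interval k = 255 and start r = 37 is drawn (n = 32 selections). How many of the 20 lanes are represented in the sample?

Consecutive selections differ by k = 255, so their lane numbers differ by 255 mod 20 = 15.
gcd(255, 20) = 5, so the sample visits 20/5 = 4 distinct residues mod 20.
Start 37 is lane 17; the lanes hit are 2, 7, 12, 17.

4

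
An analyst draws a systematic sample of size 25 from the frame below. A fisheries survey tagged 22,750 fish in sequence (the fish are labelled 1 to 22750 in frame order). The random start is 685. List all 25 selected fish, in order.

k = N/n = 22750/25 = 910
fish 1: 685
fish 2: 685 + 910 = 1595
fish 3: 1595 + 910 = 2505
fish 4: 2505 + 910 = 3415
fish 5: 3415 + 910 = 4325
fish 6: 4325 + 910 = 5235
fish 7: 5235 + 910 = 6145
fish 8: 6145 + 910 = 7055
fish 9: 7055 + 910 = 7965
fish 10: 7965 + 910 = 8875
fish 11: 8875 + 910 = 9785
fish 12: 9785 + 910 = 10695
fish 13: 10695 + 910 = 11605
fish 14: 11605 + 910 = 12515
fish 15: 12515 + 910 = 13425
fish 16: 13425 + 910 = 14335
fish 17: 14335 + 910 = 15245
fish 18: 15245 + 910 = 16155
fish 19: 16155 + 910 = 17065
fish 20: 17065 + 910 = 17975
fish 21: 17975 + 910 = 18885
fish 22: 18885 + 910 = 19795
fish 23: 19795 + 910 = 20705
fish 24: 20705 + 910 = 21615
fish 25: 21615 + 910 = 22525

685, 1595, 2505, 3415, 4325, 5235, 6145, 7055, 7965, 8875, 9785, 10695, 11605, 12515, 13425, 14335, 15245, 16155, 17065, 17975, 18885, 19795, 20705, 21615, 22525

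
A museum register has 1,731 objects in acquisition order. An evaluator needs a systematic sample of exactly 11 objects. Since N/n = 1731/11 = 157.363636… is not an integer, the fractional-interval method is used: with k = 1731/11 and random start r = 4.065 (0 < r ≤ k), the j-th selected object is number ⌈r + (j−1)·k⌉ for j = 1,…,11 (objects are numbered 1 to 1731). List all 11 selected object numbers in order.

5, 162, 319, 477, 634, 791, 949, 1106, 1263, 1421, 1578

j=1: r + 0k = 4.065 → ⌈·⌉ = 5
j=2: r + 1k = 161.428636… → ⌈·⌉ = 162
j=3: r + 2k = 318.792272… → ⌈·⌉ = 319
j=4: r + 3k = 476.155909… → ⌈·⌉ = 477
j=5: r + 4k = 633.519545… → ⌈·⌉ = 634
j=6: r + 5k = 790.883181… → ⌈·⌉ = 791
j=7: r + 6k = 948.246818… → ⌈·⌉ = 949
j=8: r + 7k = 1105.610454… → ⌈·⌉ = 1106
j=9: r + 8k = 1262.974090… → ⌈·⌉ = 1263
j=10: r + 9k = 1420.337727… → ⌈·⌉ = 1421
j=11: r + 10k = 1577.701363… → ⌈·⌉ = 1578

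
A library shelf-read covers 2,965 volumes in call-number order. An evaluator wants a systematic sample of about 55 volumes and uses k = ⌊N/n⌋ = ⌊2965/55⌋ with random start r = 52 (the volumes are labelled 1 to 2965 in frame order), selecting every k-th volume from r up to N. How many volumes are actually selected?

k = ⌊2965/55⌋ = 53
Achieved size = ⌊(2965 − 52)/53⌋ + 1 = ⌊2913/53⌋ + 1 = 54 + 1 = 55
(last selection: 52 + 54×53 = 2914 ≤ 2965; next would be 2967 > 2965)

55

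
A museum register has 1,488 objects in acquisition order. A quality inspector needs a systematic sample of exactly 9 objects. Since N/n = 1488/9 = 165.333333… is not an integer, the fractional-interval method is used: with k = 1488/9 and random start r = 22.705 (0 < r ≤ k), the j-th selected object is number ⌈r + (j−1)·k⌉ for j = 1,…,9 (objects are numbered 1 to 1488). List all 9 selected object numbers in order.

23, 189, 354, 519, 685, 850, 1015, 1181, 1346

j=1: r + 0k = 22.705 → ⌈·⌉ = 23
j=2: r + 1k = 188.038333… → ⌈·⌉ = 189
j=3: r + 2k = 353.371666… → ⌈·⌉ = 354
j=4: r + 3k = 518.705 → ⌈·⌉ = 519
j=5: r + 4k = 684.038333… → ⌈·⌉ = 685
j=6: r + 5k = 849.371666… → ⌈·⌉ = 850
j=7: r + 6k = 1014.705 → ⌈·⌉ = 1015
j=8: r + 7k = 1180.038333… → ⌈·⌉ = 1181
j=9: r + 8k = 1345.371666… → ⌈·⌉ = 1346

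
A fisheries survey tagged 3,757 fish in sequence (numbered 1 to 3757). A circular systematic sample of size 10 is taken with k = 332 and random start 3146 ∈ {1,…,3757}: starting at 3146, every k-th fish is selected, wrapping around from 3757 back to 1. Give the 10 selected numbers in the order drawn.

3146, 3478, 53, 385, 717, 1049, 1381, 1713, 2045, 2377

Selection 1: 3146
Selection 2: 3146 + 332 = 3478
Selection 3: 3478 + 332 = 3810 → 3810 − 3757 = 53
Selection 4: 53 + 332 = 385
Selection 5: 385 + 332 = 717
Selection 6: 717 + 332 = 1049
Selection 7: 1049 + 332 = 1381
Selection 8: 1381 + 332 = 1713
Selection 9: 1713 + 332 = 2045
Selection 10: 2045 + 332 = 2377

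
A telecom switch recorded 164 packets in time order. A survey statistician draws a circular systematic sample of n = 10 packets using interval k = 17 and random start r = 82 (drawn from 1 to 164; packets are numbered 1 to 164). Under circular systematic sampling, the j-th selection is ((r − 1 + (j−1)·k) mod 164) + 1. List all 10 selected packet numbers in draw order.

Selection 1: 82
Selection 2: 82 + 17 = 99
Selection 3: 99 + 17 = 116
Selection 4: 116 + 17 = 133
Selection 5: 133 + 17 = 150
Selection 6: 150 + 17 = 167 → 167 − 164 = 3
Selection 7: 3 + 17 = 20
Selection 8: 20 + 17 = 37
Selection 9: 37 + 17 = 54
Selection 10: 54 + 17 = 71

82, 99, 116, 133, 150, 3, 20, 37, 54, 71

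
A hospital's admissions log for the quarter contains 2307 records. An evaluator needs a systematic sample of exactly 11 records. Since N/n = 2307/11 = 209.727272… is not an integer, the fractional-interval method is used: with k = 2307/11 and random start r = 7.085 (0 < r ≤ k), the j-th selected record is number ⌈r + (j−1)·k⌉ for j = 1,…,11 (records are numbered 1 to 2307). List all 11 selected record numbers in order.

8, 217, 427, 637, 846, 1056, 1266, 1476, 1685, 1895, 2105

j=1: r + 0k = 7.085 → ⌈·⌉ = 8
j=2: r + 1k = 216.812272… → ⌈·⌉ = 217
j=3: r + 2k = 426.539545… → ⌈·⌉ = 427
j=4: r + 3k = 636.266818… → ⌈·⌉ = 637
j=5: r + 4k = 845.994090… → ⌈·⌉ = 846
j=6: r + 5k = 1055.721363… → ⌈·⌉ = 1056
j=7: r + 6k = 1265.448636… → ⌈·⌉ = 1266
j=8: r + 7k = 1475.175909… → ⌈·⌉ = 1476
j=9: r + 8k = 1684.903181… → ⌈·⌉ = 1685
j=10: r + 9k = 1894.630454… → ⌈·⌉ = 1895
j=11: r + 10k = 2104.357727… → ⌈·⌉ = 2105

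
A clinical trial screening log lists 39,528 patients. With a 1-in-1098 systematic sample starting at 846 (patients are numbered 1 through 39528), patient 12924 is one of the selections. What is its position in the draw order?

12

k = 1098
position = (12924 − 846)/1098 + 1 = 12078/1098 + 1 = 11 + 1 = 12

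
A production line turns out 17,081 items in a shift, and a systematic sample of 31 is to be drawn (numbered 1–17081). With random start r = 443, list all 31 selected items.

443, 994, 1545, 2096, 2647, 3198, 3749, 4300, 4851, 5402, 5953, 6504, 7055, 7606, 8157, 8708, 9259, 9810, 10361, 10912, 11463, 12014, 12565, 13116, 13667, 14218, 14769, 15320, 15871, 16422, 16973

k = N/n = 17081/31 = 551
item 1: 443
item 2: 443 + 551 = 994
item 3: 994 + 551 = 1545
item 4: 1545 + 551 = 2096
item 5: 2096 + 551 = 2647
item 6: 2647 + 551 = 3198
item 7: 3198 + 551 = 3749
item 8: 3749 + 551 = 4300
item 9: 4300 + 551 = 4851
item 10: 4851 + 551 = 5402
item 11: 5402 + 551 = 5953
item 12: 5953 + 551 = 6504
item 13: 6504 + 551 = 7055
item 14: 7055 + 551 = 7606
item 15: 7606 + 551 = 8157
item 16: 8157 + 551 = 8708
item 17: 8708 + 551 = 9259
item 18: 9259 + 551 = 9810
item 19: 9810 + 551 = 10361
item 20: 10361 + 551 = 10912
item 21: 10912 + 551 = 11463
item 22: 11463 + 551 = 12014
item 23: 12014 + 551 = 12565
item 24: 12565 + 551 = 13116
item 25: 13116 + 551 = 13667
item 26: 13667 + 551 = 14218
item 27: 14218 + 551 = 14769
item 28: 14769 + 551 = 15320
item 29: 15320 + 551 = 15871
item 30: 15871 + 551 = 16422
item 31: 16422 + 551 = 16973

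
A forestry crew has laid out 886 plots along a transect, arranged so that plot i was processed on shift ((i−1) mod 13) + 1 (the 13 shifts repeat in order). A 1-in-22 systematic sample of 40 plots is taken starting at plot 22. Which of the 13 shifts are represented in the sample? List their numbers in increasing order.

Consecutive selections differ by k = 22, so their shift numbers differ by 22 mod 13 = 9.
gcd(22, 13) = 1, so the sample visits 13/1 = 13 distinct residues mod 13.
Start 22 is shift 9; the shifts hit are 1, 2, 3, 4, 5, 6, 7, 8, 9, 10, 11, 12, 13.

1, 2, 3, 4, 5, 6, 7, 8, 9, 10, 11, 12, 13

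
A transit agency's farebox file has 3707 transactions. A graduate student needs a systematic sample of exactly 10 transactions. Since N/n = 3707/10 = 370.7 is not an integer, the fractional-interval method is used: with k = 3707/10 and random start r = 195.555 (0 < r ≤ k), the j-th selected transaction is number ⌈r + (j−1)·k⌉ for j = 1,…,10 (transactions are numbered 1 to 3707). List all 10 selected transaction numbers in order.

196, 567, 937, 1308, 1679, 2050, 2420, 2791, 3162, 3532

j=1: r + 0k = 195.555 → ⌈·⌉ = 196
j=2: r + 1k = 566.255 → ⌈·⌉ = 567
j=3: r + 2k = 936.955 → ⌈·⌉ = 937
j=4: r + 3k = 1307.655 → ⌈·⌉ = 1308
j=5: r + 4k = 1678.355 → ⌈·⌉ = 1679
j=6: r + 5k = 2049.055 → ⌈·⌉ = 2050
j=7: r + 6k = 2419.755 → ⌈·⌉ = 2420
j=8: r + 7k = 2790.455 → ⌈·⌉ = 2791
j=9: r + 8k = 3161.155 → ⌈·⌉ = 3162
j=10: r + 9k = 3531.855 → ⌈·⌉ = 3532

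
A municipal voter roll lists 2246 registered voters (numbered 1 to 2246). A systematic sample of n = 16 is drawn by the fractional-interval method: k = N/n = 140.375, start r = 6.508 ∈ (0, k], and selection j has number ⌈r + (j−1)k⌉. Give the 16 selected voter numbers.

7, 147, 288, 428, 569, 709, 849, 990, 1130, 1270, 1411, 1551, 1692, 1832, 1972, 2113

j=1: r + 0k = 6.508 → ⌈·⌉ = 7
j=2: r + 1k = 146.883 → ⌈·⌉ = 147
j=3: r + 2k = 287.258 → ⌈·⌉ = 288
j=4: r + 3k = 427.633 → ⌈·⌉ = 428
j=5: r + 4k = 568.008 → ⌈·⌉ = 569
j=6: r + 5k = 708.383 → ⌈·⌉ = 709
j=7: r + 6k = 848.758 → ⌈·⌉ = 849
j=8: r + 7k = 989.133 → ⌈·⌉ = 990
j=9: r + 8k = 1129.508 → ⌈·⌉ = 1130
j=10: r + 9k = 1269.883 → ⌈·⌉ = 1270
j=11: r + 10k = 1410.258 → ⌈·⌉ = 1411
j=12: r + 11k = 1550.633 → ⌈·⌉ = 1551
j=13: r + 12k = 1691.008 → ⌈·⌉ = 1692
j=14: r + 13k = 1831.383 → ⌈·⌉ = 1832
j=15: r + 14k = 1971.758 → ⌈·⌉ = 1972
j=16: r + 15k = 2112.133 → ⌈·⌉ = 2113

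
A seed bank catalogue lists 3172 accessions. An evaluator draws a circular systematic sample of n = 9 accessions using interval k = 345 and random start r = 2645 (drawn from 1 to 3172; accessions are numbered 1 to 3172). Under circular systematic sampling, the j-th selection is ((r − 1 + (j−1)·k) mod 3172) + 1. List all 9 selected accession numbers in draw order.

2645, 2990, 163, 508, 853, 1198, 1543, 1888, 2233

Selection 1: 2645
Selection 2: 2645 + 345 = 2990
Selection 3: 2990 + 345 = 3335 → 3335 − 3172 = 163
Selection 4: 163 + 345 = 508
Selection 5: 508 + 345 = 853
Selection 6: 853 + 345 = 1198
Selection 7: 1198 + 345 = 1543
Selection 8: 1543 + 345 = 1888
Selection 9: 1888 + 345 = 2233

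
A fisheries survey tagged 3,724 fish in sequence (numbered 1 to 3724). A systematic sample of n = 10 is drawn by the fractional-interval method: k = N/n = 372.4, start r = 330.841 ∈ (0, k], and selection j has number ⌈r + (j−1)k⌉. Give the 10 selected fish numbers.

331, 704, 1076, 1449, 1821, 2193, 2566, 2938, 3311, 3683

j=1: r + 0k = 330.841 → ⌈·⌉ = 331
j=2: r + 1k = 703.241 → ⌈·⌉ = 704
j=3: r + 2k = 1075.641 → ⌈·⌉ = 1076
j=4: r + 3k = 1448.041 → ⌈·⌉ = 1449
j=5: r + 4k = 1820.441 → ⌈·⌉ = 1821
j=6: r + 5k = 2192.841 → ⌈·⌉ = 2193
j=7: r + 6k = 2565.241 → ⌈·⌉ = 2566
j=8: r + 7k = 2937.641 → ⌈·⌉ = 2938
j=9: r + 8k = 3310.041 → ⌈·⌉ = 3311
j=10: r + 9k = 3682.441 → ⌈·⌉ = 3683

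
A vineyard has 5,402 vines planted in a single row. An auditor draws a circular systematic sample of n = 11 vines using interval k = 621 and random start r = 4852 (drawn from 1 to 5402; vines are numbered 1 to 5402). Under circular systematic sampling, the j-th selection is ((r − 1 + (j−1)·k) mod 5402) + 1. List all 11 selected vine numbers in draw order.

4852, 71, 692, 1313, 1934, 2555, 3176, 3797, 4418, 5039, 258

Selection 1: 4852
Selection 2: 4852 + 621 = 5473 → 5473 − 5402 = 71
Selection 3: 71 + 621 = 692
Selection 4: 692 + 621 = 1313
Selection 5: 1313 + 621 = 1934
Selection 6: 1934 + 621 = 2555
Selection 7: 2555 + 621 = 3176
Selection 8: 3176 + 621 = 3797
Selection 9: 3797 + 621 = 4418
Selection 10: 4418 + 621 = 5039
Selection 11: 5039 + 621 = 5660 → 5660 − 5402 = 258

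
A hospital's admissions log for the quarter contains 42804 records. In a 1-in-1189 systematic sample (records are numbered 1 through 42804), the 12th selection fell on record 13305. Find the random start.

k = 1189
r = 13305 − (12−1)×1189 = 13305 − 13079 = 226

226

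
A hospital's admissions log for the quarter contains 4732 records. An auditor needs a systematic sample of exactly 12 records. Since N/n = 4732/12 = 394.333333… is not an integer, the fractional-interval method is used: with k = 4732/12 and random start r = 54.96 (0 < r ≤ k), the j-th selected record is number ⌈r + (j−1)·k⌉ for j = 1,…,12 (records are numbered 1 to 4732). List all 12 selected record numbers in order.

55, 450, 844, 1238, 1633, 2027, 2421, 2816, 3210, 3604, 3999, 4393

j=1: r + 0k = 54.96 → ⌈·⌉ = 55
j=2: r + 1k = 449.293333… → ⌈·⌉ = 450
j=3: r + 2k = 843.626666… → ⌈·⌉ = 844
j=4: r + 3k = 1237.96 → ⌈·⌉ = 1238
j=5: r + 4k = 1632.293333… → ⌈·⌉ = 1633
j=6: r + 5k = 2026.626666… → ⌈·⌉ = 2027
j=7: r + 6k = 2420.96 → ⌈·⌉ = 2421
j=8: r + 7k = 2815.293333… → ⌈·⌉ = 2816
j=9: r + 8k = 3209.626666… → ⌈·⌉ = 3210
j=10: r + 9k = 3603.96 → ⌈·⌉ = 3604
j=11: r + 10k = 3998.293333… → ⌈·⌉ = 3999
j=12: r + 11k = 4392.626666… → ⌈·⌉ = 4393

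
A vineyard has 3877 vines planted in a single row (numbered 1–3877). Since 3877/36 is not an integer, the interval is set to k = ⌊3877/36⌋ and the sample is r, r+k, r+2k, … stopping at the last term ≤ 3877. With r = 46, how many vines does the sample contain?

k = ⌊3877/36⌋ = 107
Achieved size = ⌊(3877 − 46)/107⌋ + 1 = ⌊3831/107⌋ + 1 = 35 + 1 = 36
(last selection: 46 + 35×107 = 3791 ≤ 3877; next would be 3898 > 3877)

36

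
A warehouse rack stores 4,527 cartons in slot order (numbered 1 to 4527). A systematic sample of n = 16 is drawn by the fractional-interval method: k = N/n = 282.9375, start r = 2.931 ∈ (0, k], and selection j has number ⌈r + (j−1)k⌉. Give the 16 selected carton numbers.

j=1: r + 0k = 2.931 → ⌈·⌉ = 3
j=2: r + 1k = 285.8685 → ⌈·⌉ = 286
j=3: r + 2k = 568.806 → ⌈·⌉ = 569
j=4: r + 3k = 851.7435 → ⌈·⌉ = 852
j=5: r + 4k = 1134.681 → ⌈·⌉ = 1135
j=6: r + 5k = 1417.6185 → ⌈·⌉ = 1418
j=7: r + 6k = 1700.556 → ⌈·⌉ = 1701
j=8: r + 7k = 1983.4935 → ⌈·⌉ = 1984
j=9: r + 8k = 2266.431 → ⌈·⌉ = 2267
j=10: r + 9k = 2549.3685 → ⌈·⌉ = 2550
j=11: r + 10k = 2832.306 → ⌈·⌉ = 2833
j=12: r + 11k = 3115.2435 → ⌈·⌉ = 3116
j=13: r + 12k = 3398.181 → ⌈·⌉ = 3399
j=14: r + 13k = 3681.1185 → ⌈·⌉ = 3682
j=15: r + 14k = 3964.056 → ⌈·⌉ = 3965
j=16: r + 15k = 4246.9935 → ⌈·⌉ = 4247

3, 286, 569, 852, 1135, 1418, 1701, 1984, 2267, 2550, 2833, 3116, 3399, 3682, 3965, 4247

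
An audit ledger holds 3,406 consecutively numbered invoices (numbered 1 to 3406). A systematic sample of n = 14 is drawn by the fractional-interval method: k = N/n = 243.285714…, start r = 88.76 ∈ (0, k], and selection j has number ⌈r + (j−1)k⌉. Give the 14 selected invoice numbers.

j=1: r + 0k = 88.76 → ⌈·⌉ = 89
j=2: r + 1k = 332.045714… → ⌈·⌉ = 333
j=3: r + 2k = 575.331428… → ⌈·⌉ = 576
j=4: r + 3k = 818.617142… → ⌈·⌉ = 819
j=5: r + 4k = 1061.902857… → ⌈·⌉ = 1062
j=6: r + 5k = 1305.188571… → ⌈·⌉ = 1306
j=7: r + 6k = 1548.474285… → ⌈·⌉ = 1549
j=8: r + 7k = 1791.76 → ⌈·⌉ = 1792
j=9: r + 8k = 2035.045714… → ⌈·⌉ = 2036
j=10: r + 9k = 2278.331428… → ⌈·⌉ = 2279
j=11: r + 10k = 2521.617142… → ⌈·⌉ = 2522
j=12: r + 11k = 2764.902857… → ⌈·⌉ = 2765
j=13: r + 12k = 3008.188571… → ⌈·⌉ = 3009
j=14: r + 13k = 3251.474285… → ⌈·⌉ = 3252

89, 333, 576, 819, 1062, 1306, 1549, 1792, 2036, 2279, 2522, 2765, 3009, 3252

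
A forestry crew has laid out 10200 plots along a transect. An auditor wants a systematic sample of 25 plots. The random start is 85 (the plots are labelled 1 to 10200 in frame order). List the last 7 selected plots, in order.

k = N/n = 10200/25 = 408
19th selection = 85 + 18×408 = 7429
20th: 7429 + 408 = 7837
21st: 7837 + 408 = 8245
22nd: 8245 + 408 = 8653
23rd: 8653 + 408 = 9061
24th: 9061 + 408 = 9469
25th: 9469 + 408 = 9877

7429, 7837, 8245, 8653, 9061, 9469, 9877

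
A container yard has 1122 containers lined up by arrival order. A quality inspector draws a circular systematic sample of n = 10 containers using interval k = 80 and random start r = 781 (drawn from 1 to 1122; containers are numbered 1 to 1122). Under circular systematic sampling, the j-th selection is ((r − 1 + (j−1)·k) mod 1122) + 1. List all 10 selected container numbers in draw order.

Selection 1: 781
Selection 2: 781 + 80 = 861
Selection 3: 861 + 80 = 941
Selection 4: 941 + 80 = 1021
Selection 5: 1021 + 80 = 1101
Selection 6: 1101 + 80 = 1181 → 1181 − 1122 = 59
Selection 7: 59 + 80 = 139
Selection 8: 139 + 80 = 219
Selection 9: 219 + 80 = 299
Selection 10: 299 + 80 = 379

781, 861, 941, 1021, 1101, 59, 139, 219, 299, 379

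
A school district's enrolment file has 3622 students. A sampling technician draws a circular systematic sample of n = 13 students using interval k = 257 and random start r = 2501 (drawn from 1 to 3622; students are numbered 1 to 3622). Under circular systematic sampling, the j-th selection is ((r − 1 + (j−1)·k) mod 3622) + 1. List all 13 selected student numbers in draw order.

Selection 1: 2501
Selection 2: 2501 + 257 = 2758
Selection 3: 2758 + 257 = 3015
Selection 4: 3015 + 257 = 3272
Selection 5: 3272 + 257 = 3529
Selection 6: 3529 + 257 = 3786 → 3786 − 3622 = 164
Selection 7: 164 + 257 = 421
Selection 8: 421 + 257 = 678
Selection 9: 678 + 257 = 935
Selection 10: 935 + 257 = 1192
Selection 11: 1192 + 257 = 1449
Selection 12: 1449 + 257 = 1706
Selection 13: 1706 + 257 = 1963

2501, 2758, 3015, 3272, 3529, 164, 421, 678, 935, 1192, 1449, 1706, 1963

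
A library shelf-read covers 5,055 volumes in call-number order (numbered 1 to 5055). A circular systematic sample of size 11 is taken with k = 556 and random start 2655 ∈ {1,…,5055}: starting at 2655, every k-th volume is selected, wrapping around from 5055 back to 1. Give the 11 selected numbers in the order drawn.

2655, 3211, 3767, 4323, 4879, 380, 936, 1492, 2048, 2604, 3160

Selection 1: 2655
Selection 2: 2655 + 556 = 3211
Selection 3: 3211 + 556 = 3767
Selection 4: 3767 + 556 = 4323
Selection 5: 4323 + 556 = 4879
Selection 6: 4879 + 556 = 5435 → 5435 − 5055 = 380
Selection 7: 380 + 556 = 936
Selection 8: 936 + 556 = 1492
Selection 9: 1492 + 556 = 2048
Selection 10: 2048 + 556 = 2604
Selection 11: 2604 + 556 = 3160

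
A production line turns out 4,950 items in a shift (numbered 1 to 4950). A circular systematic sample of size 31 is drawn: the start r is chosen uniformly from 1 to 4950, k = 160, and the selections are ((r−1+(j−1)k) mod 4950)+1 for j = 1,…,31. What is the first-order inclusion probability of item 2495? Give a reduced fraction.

For each position j, as r ranges over 1…4950 the j-th selection hits every item exactly once, so item 2495 is selected for exactly 31 of the 4950 starts.
Inclusion probability = 31/4950.

31/4950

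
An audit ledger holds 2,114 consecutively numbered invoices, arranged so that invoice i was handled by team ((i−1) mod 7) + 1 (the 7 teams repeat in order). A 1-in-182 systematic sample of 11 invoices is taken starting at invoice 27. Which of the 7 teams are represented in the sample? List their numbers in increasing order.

6

Consecutive selections differ by k = 182, so their team numbers differ by 182 mod 7 = 0.
gcd(182, 7) = 7, so the sample visits 7/7 = 1 distinct residues mod 7.
Start 27 is team 6; the teams hit are 6.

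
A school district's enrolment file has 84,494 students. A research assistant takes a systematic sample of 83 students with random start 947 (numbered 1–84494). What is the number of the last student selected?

84423

k = 84494/83 = 1018
83rd selection = r + (83−1)·k = 947 + 82×1018 = 947 + 83476 = 84423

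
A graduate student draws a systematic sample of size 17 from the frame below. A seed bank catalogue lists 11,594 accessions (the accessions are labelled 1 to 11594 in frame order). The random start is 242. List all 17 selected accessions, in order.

242, 924, 1606, 2288, 2970, 3652, 4334, 5016, 5698, 6380, 7062, 7744, 8426, 9108, 9790, 10472, 11154

k = N/n = 11594/17 = 682
accession 1: 242
accession 2: 242 + 682 = 924
accession 3: 924 + 682 = 1606
accession 4: 1606 + 682 = 2288
accession 5: 2288 + 682 = 2970
accession 6: 2970 + 682 = 3652
accession 7: 3652 + 682 = 4334
accession 8: 4334 + 682 = 5016
accession 9: 5016 + 682 = 5698
accession 10: 5698 + 682 = 6380
accession 11: 6380 + 682 = 7062
accession 12: 7062 + 682 = 7744
accession 13: 7744 + 682 = 8426
accession 14: 8426 + 682 = 9108
accession 15: 9108 + 682 = 9790
accession 16: 9790 + 682 = 10472
accession 17: 10472 + 682 = 11154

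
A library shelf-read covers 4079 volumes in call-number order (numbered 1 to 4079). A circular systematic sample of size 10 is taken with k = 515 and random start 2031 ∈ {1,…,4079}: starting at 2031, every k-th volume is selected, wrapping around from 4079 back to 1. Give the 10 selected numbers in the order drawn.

Selection 1: 2031
Selection 2: 2031 + 515 = 2546
Selection 3: 2546 + 515 = 3061
Selection 4: 3061 + 515 = 3576
Selection 5: 3576 + 515 = 4091 → 4091 − 4079 = 12
Selection 6: 12 + 515 = 527
Selection 7: 527 + 515 = 1042
Selection 8: 1042 + 515 = 1557
Selection 9: 1557 + 515 = 2072
Selection 10: 2072 + 515 = 2587

2031, 2546, 3061, 3576, 12, 527, 1042, 1557, 2072, 2587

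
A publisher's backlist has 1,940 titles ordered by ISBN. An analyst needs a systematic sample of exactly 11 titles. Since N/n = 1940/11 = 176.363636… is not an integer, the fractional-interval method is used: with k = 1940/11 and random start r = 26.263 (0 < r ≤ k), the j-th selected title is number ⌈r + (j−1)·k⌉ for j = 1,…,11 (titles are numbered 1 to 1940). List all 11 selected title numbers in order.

27, 203, 379, 556, 732, 909, 1085, 1261, 1438, 1614, 1790

j=1: r + 0k = 26.263 → ⌈·⌉ = 27
j=2: r + 1k = 202.626636… → ⌈·⌉ = 203
j=3: r + 2k = 378.990272… → ⌈·⌉ = 379
j=4: r + 3k = 555.353909… → ⌈·⌉ = 556
j=5: r + 4k = 731.717545… → ⌈·⌉ = 732
j=6: r + 5k = 908.081181… → ⌈·⌉ = 909
j=7: r + 6k = 1084.444818… → ⌈·⌉ = 1085
j=8: r + 7k = 1260.808454… → ⌈·⌉ = 1261
j=9: r + 8k = 1437.172090… → ⌈·⌉ = 1438
j=10: r + 9k = 1613.535727… → ⌈·⌉ = 1614
j=11: r + 10k = 1789.899363… → ⌈·⌉ = 1790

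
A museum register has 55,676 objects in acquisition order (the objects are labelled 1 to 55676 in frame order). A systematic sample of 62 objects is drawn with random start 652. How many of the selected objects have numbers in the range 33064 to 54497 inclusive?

23

k = 55676/62 = 898
First selection ≥ 33064: 652 + ⌈(33064−652)/898⌉·898 = 652 + 37×898 = 33878
Last selection ≤ 54497: 652 + ⌊(54497−652)/898⌋·898 = 652 + 59×898 = 53634
Count = 59 − 37 + 1 = 23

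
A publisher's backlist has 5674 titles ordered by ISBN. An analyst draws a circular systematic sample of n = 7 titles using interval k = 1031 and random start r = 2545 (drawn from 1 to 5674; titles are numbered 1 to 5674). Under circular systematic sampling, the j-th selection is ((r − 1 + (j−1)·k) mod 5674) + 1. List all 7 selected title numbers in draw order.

2545, 3576, 4607, 5638, 995, 2026, 3057

Selection 1: 2545
Selection 2: 2545 + 1031 = 3576
Selection 3: 3576 + 1031 = 4607
Selection 4: 4607 + 1031 = 5638
Selection 5: 5638 + 1031 = 6669 → 6669 − 5674 = 995
Selection 6: 995 + 1031 = 2026
Selection 7: 2026 + 1031 = 3057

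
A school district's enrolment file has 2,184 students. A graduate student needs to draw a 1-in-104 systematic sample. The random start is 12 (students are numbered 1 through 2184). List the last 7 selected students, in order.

1468, 1572, 1676, 1780, 1884, 1988, 2092

15th selection = 12 + 14×104 = 1468
16th: 1468 + 104 = 1572
17th: 1572 + 104 = 1676
18th: 1676 + 104 = 1780
19th: 1780 + 104 = 1884
20th: 1884 + 104 = 1988
21st: 1988 + 104 = 2092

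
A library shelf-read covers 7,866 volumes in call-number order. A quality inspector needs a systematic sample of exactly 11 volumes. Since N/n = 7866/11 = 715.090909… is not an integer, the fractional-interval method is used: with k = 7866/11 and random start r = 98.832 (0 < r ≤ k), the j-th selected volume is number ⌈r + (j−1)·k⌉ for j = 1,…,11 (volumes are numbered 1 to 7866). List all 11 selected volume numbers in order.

j=1: r + 0k = 98.832 → ⌈·⌉ = 99
j=2: r + 1k = 813.922909… → ⌈·⌉ = 814
j=3: r + 2k = 1529.013818… → ⌈·⌉ = 1530
j=4: r + 3k = 2244.104727… → ⌈·⌉ = 2245
j=5: r + 4k = 2959.195636… → ⌈·⌉ = 2960
j=6: r + 5k = 3674.286545… → ⌈·⌉ = 3675
j=7: r + 6k = 4389.377454… → ⌈·⌉ = 4390
j=8: r + 7k = 5104.468363… → ⌈·⌉ = 5105
j=9: r + 8k = 5819.559272… → ⌈·⌉ = 5820
j=10: r + 9k = 6534.650181… → ⌈·⌉ = 6535
j=11: r + 10k = 7249.741090… → ⌈·⌉ = 7250

99, 814, 1530, 2245, 2960, 3675, 4390, 5105, 5820, 6535, 7250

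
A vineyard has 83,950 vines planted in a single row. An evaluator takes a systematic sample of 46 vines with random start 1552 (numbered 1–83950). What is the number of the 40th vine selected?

k = 83950/46 = 1825
40th selection = r + (40−1)·k = 1552 + 39×1825 = 1552 + 71175 = 72727

72727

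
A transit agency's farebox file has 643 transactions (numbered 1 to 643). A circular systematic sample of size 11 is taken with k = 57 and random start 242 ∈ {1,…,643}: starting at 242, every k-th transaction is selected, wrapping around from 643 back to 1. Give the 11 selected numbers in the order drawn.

Selection 1: 242
Selection 2: 242 + 57 = 299
Selection 3: 299 + 57 = 356
Selection 4: 356 + 57 = 413
Selection 5: 413 + 57 = 470
Selection 6: 470 + 57 = 527
Selection 7: 527 + 57 = 584
Selection 8: 584 + 57 = 641
Selection 9: 641 + 57 = 698 → 698 − 643 = 55
Selection 10: 55 + 57 = 112
Selection 11: 112 + 57 = 169

242, 299, 356, 413, 470, 527, 584, 641, 55, 112, 169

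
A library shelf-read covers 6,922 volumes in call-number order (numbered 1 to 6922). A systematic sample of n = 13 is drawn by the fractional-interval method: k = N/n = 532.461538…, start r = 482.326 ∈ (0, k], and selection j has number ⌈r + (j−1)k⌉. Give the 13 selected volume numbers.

483, 1015, 1548, 2080, 2613, 3145, 3678, 4210, 4743, 5275, 5807, 6340, 6872

j=1: r + 0k = 482.326 → ⌈·⌉ = 483
j=2: r + 1k = 1014.787538… → ⌈·⌉ = 1015
j=3: r + 2k = 1547.249076… → ⌈·⌉ = 1548
j=4: r + 3k = 2079.710615… → ⌈·⌉ = 2080
j=5: r + 4k = 2612.172153… → ⌈·⌉ = 2613
j=6: r + 5k = 3144.633692… → ⌈·⌉ = 3145
j=7: r + 6k = 3677.095230… → ⌈·⌉ = 3678
j=8: r + 7k = 4209.556769… → ⌈·⌉ = 4210
j=9: r + 8k = 4742.018307… → ⌈·⌉ = 4743
j=10: r + 9k = 5274.479846… → ⌈·⌉ = 5275
j=11: r + 10k = 5806.941384… → ⌈·⌉ = 5807
j=12: r + 11k = 6339.402923… → ⌈·⌉ = 6340
j=13: r + 12k = 6871.864461… → ⌈·⌉ = 6872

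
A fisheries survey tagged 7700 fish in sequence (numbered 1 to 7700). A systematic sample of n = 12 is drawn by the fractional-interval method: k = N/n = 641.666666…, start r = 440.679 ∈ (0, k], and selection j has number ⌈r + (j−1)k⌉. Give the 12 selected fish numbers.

j=1: r + 0k = 440.679 → ⌈·⌉ = 441
j=2: r + 1k = 1082.345666… → ⌈·⌉ = 1083
j=3: r + 2k = 1724.012333… → ⌈·⌉ = 1725
j=4: r + 3k = 2365.679 → ⌈·⌉ = 2366
j=5: r + 4k = 3007.345666… → ⌈·⌉ = 3008
j=6: r + 5k = 3649.012333… → ⌈·⌉ = 3650
j=7: r + 6k = 4290.679 → ⌈·⌉ = 4291
j=8: r + 7k = 4932.345666… → ⌈·⌉ = 4933
j=9: r + 8k = 5574.012333… → ⌈·⌉ = 5575
j=10: r + 9k = 6215.679 → ⌈·⌉ = 6216
j=11: r + 10k = 6857.345666… → ⌈·⌉ = 6858
j=12: r + 11k = 7499.012333… → ⌈·⌉ = 7500

441, 1083, 1725, 2366, 3008, 3650, 4291, 4933, 5575, 6216, 6858, 7500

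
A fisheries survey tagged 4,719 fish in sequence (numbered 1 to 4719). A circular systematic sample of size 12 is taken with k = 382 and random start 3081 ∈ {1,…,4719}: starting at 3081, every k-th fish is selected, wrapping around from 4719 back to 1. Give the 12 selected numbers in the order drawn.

3081, 3463, 3845, 4227, 4609, 272, 654, 1036, 1418, 1800, 2182, 2564

Selection 1: 3081
Selection 2: 3081 + 382 = 3463
Selection 3: 3463 + 382 = 3845
Selection 4: 3845 + 382 = 4227
Selection 5: 4227 + 382 = 4609
Selection 6: 4609 + 382 = 4991 → 4991 − 4719 = 272
Selection 7: 272 + 382 = 654
Selection 8: 654 + 382 = 1036
Selection 9: 1036 + 382 = 1418
Selection 10: 1418 + 382 = 1800
Selection 11: 1800 + 382 = 2182
Selection 12: 2182 + 382 = 2564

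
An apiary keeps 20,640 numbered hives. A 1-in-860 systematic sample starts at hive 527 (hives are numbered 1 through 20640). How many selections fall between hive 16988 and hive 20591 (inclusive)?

4

k = 860
First selection ≥ 16988: 527 + ⌈(16988−527)/860⌉·860 = 527 + 20×860 = 17727
Last selection ≤ 20591: 527 + ⌊(20591−527)/860⌋·860 = 527 + 23×860 = 20307
Count = 23 − 20 + 1 = 4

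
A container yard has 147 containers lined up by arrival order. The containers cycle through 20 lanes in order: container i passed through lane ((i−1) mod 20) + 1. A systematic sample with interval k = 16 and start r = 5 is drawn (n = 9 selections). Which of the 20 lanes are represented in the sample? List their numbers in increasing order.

1, 5, 9, 13, 17

Consecutive selections differ by k = 16, so their lane numbers differ by 16 mod 20 = 16.
gcd(16, 20) = 4, so the sample visits 20/4 = 5 distinct residues mod 20.
Start 5 is lane 5; the lanes hit are 1, 5, 9, 13, 17.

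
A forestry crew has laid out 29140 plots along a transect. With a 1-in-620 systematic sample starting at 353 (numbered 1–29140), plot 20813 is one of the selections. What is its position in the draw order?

34

k = 620
position = (20813 − 353)/620 + 1 = 20460/620 + 1 = 33 + 1 = 34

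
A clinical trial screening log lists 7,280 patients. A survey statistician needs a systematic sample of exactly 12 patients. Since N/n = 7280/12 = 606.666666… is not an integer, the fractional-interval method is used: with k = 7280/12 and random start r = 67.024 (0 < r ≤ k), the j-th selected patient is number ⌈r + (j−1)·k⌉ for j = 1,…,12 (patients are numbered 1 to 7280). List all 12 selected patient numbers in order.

j=1: r + 0k = 67.024 → ⌈·⌉ = 68
j=2: r + 1k = 673.690666… → ⌈·⌉ = 674
j=3: r + 2k = 1280.357333… → ⌈·⌉ = 1281
j=4: r + 3k = 1887.024 → ⌈·⌉ = 1888
j=5: r + 4k = 2493.690666… → ⌈·⌉ = 2494
j=6: r + 5k = 3100.357333… → ⌈·⌉ = 3101
j=7: r + 6k = 3707.024 → ⌈·⌉ = 3708
j=8: r + 7k = 4313.690666… → ⌈·⌉ = 4314
j=9: r + 8k = 4920.357333… → ⌈·⌉ = 4921
j=10: r + 9k = 5527.024 → ⌈·⌉ = 5528
j=11: r + 10k = 6133.690666… → ⌈·⌉ = 6134
j=12: r + 11k = 6740.357333… → ⌈·⌉ = 6741

68, 674, 1281, 1888, 2494, 3101, 3708, 4314, 4921, 5528, 6134, 6741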